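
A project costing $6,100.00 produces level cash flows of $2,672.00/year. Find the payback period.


Formula: Payback = investment / annual cash flow
Substituting: Payback = $6,100.00 / $2,672.00
Payback = 2.2829 years

2.2829 years


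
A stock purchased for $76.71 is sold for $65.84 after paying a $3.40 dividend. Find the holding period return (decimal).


Formula: HPR = (P1 - P0 + D) / P0
Gain: $65.84 - $76.71 + $3.40 = -$7.47
HPR = -$7.47 / $76.71 = -0.0974

-0.0974


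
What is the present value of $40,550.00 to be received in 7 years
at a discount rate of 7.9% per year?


Formula: PV = FV / (1 + r)^n
Substituting: PV = $40,550.00 / (1 + 0.079)^7
Discount factor: (1.079)^7 = 1.702747
PV = $40,550.00 / 1.702747 = $23,814.46

$23,814.46


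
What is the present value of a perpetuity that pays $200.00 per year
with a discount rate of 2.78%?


Formula: PV = C / r
Substituting: PV = $200.00 / 0.0278
PV = $7,194.24

$7,194.24


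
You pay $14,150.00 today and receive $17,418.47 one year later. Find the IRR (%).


Formula: IRR = C1/C0 - 1
Substituting: IRR = $17,418.47 / $14,150.00 - 1
Ratio: 1.230987 - 1 = 0.230987
IRR = 23.0987%

23.0987%


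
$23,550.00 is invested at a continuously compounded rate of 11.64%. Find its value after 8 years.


Formula: FV = P * e^(r*t)
Exponent: r*t = 0.1164 * 8 = 0.9312
e^(0.9312) = 2.537552
FV = $23,550.00 * 2.537552 = $59,759.36

$59,759.36


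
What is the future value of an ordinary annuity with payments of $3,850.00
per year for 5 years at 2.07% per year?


Formula: FV = PMT * ((1+r)^n - 1) / r
Growth factor: (1 + 0.0207)^5 = 1.107875
Numerator: 1.107875 - 1 = 0.107875
FV = $3,850.00 * 0.107875 / 0.0207 = $20,063.62

$20,063.62


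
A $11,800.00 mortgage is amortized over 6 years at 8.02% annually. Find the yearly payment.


Formula: PMT = PV * r / (1 - (1+r)^(-n))
Denominator: 1 - (1 + 0.0802)^(-6) = 0.37053
Numerator: $11,800.00 * 0.0802 = 946.36
PMT = 946.36 / 0.37053 = $2,554.07

$2,554.07


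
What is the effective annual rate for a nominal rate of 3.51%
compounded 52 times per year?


Formula: EAR = (1 + r/m)^m - 1
Period rate: r/m = 0.0351 / 52 = 0.000675
Compounding: (1 + 0.000675)^52 = 1.035711
EAR = 1.035711 - 1 = 0.035711

0.035711


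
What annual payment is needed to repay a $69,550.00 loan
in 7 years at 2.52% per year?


Formula: PMT = PV * r / (1 - (1+r)^(-n))
Denominator: 1 - (1 + 0.0252)^(-7) = 0.159883
Numerator: $69,550.00 * 0.0252 = 1752.66
PMT = 1752.66 / 0.159883 = $10,962.15

$10,962.15


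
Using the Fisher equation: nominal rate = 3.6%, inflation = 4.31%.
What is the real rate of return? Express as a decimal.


Formula: (1 + r_real) = (1 + r_nom) / (1 + inflation)
Substituting: (1 + r_real) = 1.036 / 1.0431
(1 + r_real) = 0.993193
r_real = 0.993193 - 1 = -0.006807

-0.006807


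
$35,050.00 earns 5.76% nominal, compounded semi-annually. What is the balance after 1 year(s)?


Formula: FV = P * (1 + r/m)^(m*t)
Period rate: r/m = 0.0576 / 2 = 0.0288
Total periods: m*t = 2 * 1 = 2
Growth factor: (1 + 0.0288)^2 = 1.058429
FV = $35,050.00 * 1.058429 = $37,097.95

$37,097.95


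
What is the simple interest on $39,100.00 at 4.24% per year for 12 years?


Formula: I = P * r * t
Substituting: I = $39,100.00 * 0.0424 * 12
Step: I = $39,100.00 * 0.5088
I = $19,894.08

$19,894.08


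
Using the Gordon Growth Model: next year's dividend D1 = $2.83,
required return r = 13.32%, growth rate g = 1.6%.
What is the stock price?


Formula: P = D1 / (r - g)
Spread: r - g = 0.1332 - 0.016 = 0.1172
Substituting: P = $2.83 / 0.1172
P = $24.15

$24.15


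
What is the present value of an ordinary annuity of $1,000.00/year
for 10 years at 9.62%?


Formula: PV = PMT * (1 - (1+r)^(-n)) / r
Discount factor: (1 + 0.0962)^(-10) = 0.399119
Bracket: 1 - 0.399119 = 0.600881
PV = $1,000.00 * 0.600881 / 0.0962 = $6,246.17

$6,246.17


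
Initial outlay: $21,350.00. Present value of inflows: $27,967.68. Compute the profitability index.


Formula: PI = PV(cash flows) / initial investment
Substituting: PI = $27,967.68 / $21,350.00
PI = 1.31

1.31


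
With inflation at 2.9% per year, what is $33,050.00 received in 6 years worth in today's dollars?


Formula: Real value = nominal / (1 + inflation)^years
Price level: (1 + 0.029)^6 = 1.187114
Real value = $33,050.00 / 1.187114 = $27,840.64

$27,840.64


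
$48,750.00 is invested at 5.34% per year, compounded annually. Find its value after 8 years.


Formula: FV = P * (1 + r)^n
Substituting: FV = $48,750.00 * (1 + 0.0534)^8
Growth factor: (1.0534)^8 = 1.516165
FV = $48,750.00 * 1.516165 = $73,913.05

$73,913.05


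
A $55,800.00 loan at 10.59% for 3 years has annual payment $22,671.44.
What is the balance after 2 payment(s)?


Formula: Balance = PV*(1+r)^k - PMT*((1+r)^k - 1)/r
Growth: (1 + 0.1059)^2 = 1.223015
Accumulated factor: ((1+r)^k - 1)/r = 2.1059
Balance = $55,800.00 * 1.223015 - $22,671.44 * 2.1059
Balance = $20,500.44

$20,500.44


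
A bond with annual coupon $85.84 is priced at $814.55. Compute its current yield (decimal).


Formula: Current yield = annual coupon / price
Substituting: CY = $85.84 / $814.55
CY = 0.105383

0.105383


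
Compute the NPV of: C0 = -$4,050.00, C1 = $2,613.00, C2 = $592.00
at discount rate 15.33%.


Formula: NPV = C0 + C1/(1+r) + C2/(1+r)^2
Discount C1: $2,613.00 / (1 + 0.1533) = $2,265.67
Discount C2: $592.00 / (1 + 0.1533)^2 = $445.08
NPV = -$4,050.00 + $2,265.67 + $445.08 = -$1,339.25

-$1,339.25


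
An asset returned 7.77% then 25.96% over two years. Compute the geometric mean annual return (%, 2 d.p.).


Formula: Geometric mean = ((1+r1)*(1+r2))^(1/2) - 1
Product: (1 + 0.0777) * (1 + 0.2596) = 1.0777 * 1.2596 = 1.357471
Square root: 1.357471^0.5 = 1.165106
Geometric mean = 1.165106 - 1 = 0.165106
As percentage: 16.51%

16.51%


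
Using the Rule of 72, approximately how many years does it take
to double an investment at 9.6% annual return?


Formula: Years ≈ 72 / r
Substituting: Years ≈ 72 / 9.6
Years ≈ 7.5

7.5 years


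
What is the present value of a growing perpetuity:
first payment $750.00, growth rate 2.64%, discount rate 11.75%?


Formula: PV = C / (r - g)
Spread: r - g = 0.1175 - 0.0264 = 0.0911
Substituting: PV = $750.00 / 0.0911
PV = $8,232.71

$8,232.71


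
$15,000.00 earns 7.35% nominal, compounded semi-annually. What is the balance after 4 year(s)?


Formula: FV = P * (1 + r/m)^(m*t)
Period rate: r/m = 0.0735 / 2 = 0.03675
Total periods: m*t = 2 * 4 = 8
Growth factor: (1 + 0.03675)^8 = 1.334727
FV = $15,000.00 * 1.334727 = $20,020.90

$20,020.90


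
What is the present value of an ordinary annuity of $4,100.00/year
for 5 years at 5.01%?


Formula: PV = PMT * (1 - (1+r)^(-n)) / r
Discount factor: (1 + 0.0501)^(-5) = 0.783153
Bracket: 1 - 0.783153 = 0.216847
PV = $4,100.00 * 0.216847 / 0.0501 = $17,745.95

$17,745.95


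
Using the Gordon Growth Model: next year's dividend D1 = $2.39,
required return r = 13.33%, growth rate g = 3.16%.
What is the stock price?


Formula: P = D1 / (r - g)
Spread: r - g = 0.1333 - 0.0316 = 0.1017
Substituting: P = $2.39 / 0.1017
P = $23.50

$23.50


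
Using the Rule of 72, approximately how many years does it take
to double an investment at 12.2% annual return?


Formula: Years ≈ 72 / r
Substituting: Years ≈ 72 / 12.2
Years ≈ 5.9

5.9 years


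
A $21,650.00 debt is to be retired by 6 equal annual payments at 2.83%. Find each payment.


Formula: PMT = PV * r / (1 - (1+r)^(-n))
Denominator: 1 - (1 + 0.0283)^(-6) = 0.154174
Numerator: $21,650.00 * 0.0283 = 612.695
PMT = 612.695 / 0.154174 = $3,974.05

$3,974.05


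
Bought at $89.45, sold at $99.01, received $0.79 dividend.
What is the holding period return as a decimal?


Formula: HPR = (P1 - P0 + D) / P0
Gain: $99.01 - $89.45 + $0.79 = $10.35
HPR = $10.35 / $89.45 = 0.1157

0.1157


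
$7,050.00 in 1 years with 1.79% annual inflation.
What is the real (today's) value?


Formula: Real value = nominal / (1 + inflation)^years
Price level: (1 + 0.0179)^1 = 1.0179
Real value = $7,050.00 / 1.0179 = $6,926.02

$6,926.02


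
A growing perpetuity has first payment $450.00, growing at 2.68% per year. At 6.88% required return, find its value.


Formula: PV = C / (r - g)
Spread: r - g = 0.0688 - 0.0268 = 0.042
Substituting: PV = $450.00 / 0.042
PV = $10,714.29

$10,714.29


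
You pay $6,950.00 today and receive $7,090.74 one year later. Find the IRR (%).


Formula: IRR = C1/C0 - 1
Substituting: IRR = $7,090.74 / $6,950.00 - 1
Ratio: 1.02025 - 1 = 0.02025
IRR = 2.025%

2.025%


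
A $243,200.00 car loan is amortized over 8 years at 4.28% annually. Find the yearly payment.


Formula: PMT = PV * r / (1 - (1+r)^(-n))
Denominator: 1 - (1 + 0.0428)^(-8) = 0.284859
Numerator: $243,200.00 * 0.0428 = 10408.96
PMT = 10408.96 / 0.284859 = $36,540.77

$36,540.77


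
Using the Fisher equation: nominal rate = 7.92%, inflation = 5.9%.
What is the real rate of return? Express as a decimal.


Formula: (1 + r_real) = (1 + r_nom) / (1 + inflation)
Substituting: (1 + r_real) = 1.0792 / 1.059
(1 + r_real) = 1.019075
r_real = 1.019075 - 1 = 0.019075

0.019075


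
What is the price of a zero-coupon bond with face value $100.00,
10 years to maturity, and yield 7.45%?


Formula: Price = FV / (1 + r)^n
Substituting: Price = $100.00 / (1 + 0.0745)^10
Discount factor: (1.0745)^10 = 2.051465
Price = $100.00 / 2.051465 = $48.75

$48.75


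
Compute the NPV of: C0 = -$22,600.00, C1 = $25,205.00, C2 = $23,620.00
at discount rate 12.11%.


Formula: NPV = C0 + C1/(1+r) + C2/(1+r)^2
Discount C1: $25,205.00 / (1 + 0.1211) = $22,482.38
Discount C2: $23,620.00 / (1 + 0.1211)^2 = $18,792.79
NPV = -$22,600.00 + $22,482.38 + $18,792.79 = $18,675.17

$18,675.17


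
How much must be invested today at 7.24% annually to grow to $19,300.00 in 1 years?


Formula: PV = FV / (1 + r)^n
Substituting: PV = $19,300.00 / (1 + 0.0724)^1
Discount factor: (1.0724)^1 = 1.0724
PV = $19,300.00 / 1.0724 = $17,997.02

$17,997.02


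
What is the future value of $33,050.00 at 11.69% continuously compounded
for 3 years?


Formula: FV = P * e^(r*t)
Exponent: r*t = 0.1169 * 3 = 0.3507
e^(0.3507) = 1.420061
FV = $33,050.00 * 1.420061 = $46,933.02

$46,933.02


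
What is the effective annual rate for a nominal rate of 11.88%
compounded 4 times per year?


Formula: EAR = (1 + r/m)^m - 1
Period rate: r/m = 0.1188 / 4 = 0.0297
Compounding: (1 + 0.0297)^4 = 1.124198
EAR = 1.124198 - 1 = 0.124198

0.124198


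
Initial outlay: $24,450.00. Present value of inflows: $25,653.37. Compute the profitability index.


Formula: PI = PV(cash flows) / initial investment
Substituting: PI = $25,653.37 / $24,450.00
PI = 1.0492

1.0492


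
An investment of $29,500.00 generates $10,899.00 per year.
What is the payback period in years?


Formula: Payback = investment / annual cash flow
Substituting: Payback = $29,500.00 / $10,899.00
Payback = 2.7067 years

2.7067 years


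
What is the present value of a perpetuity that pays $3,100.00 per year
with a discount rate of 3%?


Formula: PV = C / r
Substituting: PV = $3,100.00 / 0.03
PV = $103,333.33

$103,333.33


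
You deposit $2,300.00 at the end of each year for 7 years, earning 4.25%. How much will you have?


Formula: FV = PMT * ((1+r)^n - 1) / r
Growth factor: (1 + 0.0425)^7 = 1.338235
Numerator: 1.338235 - 1 = 0.338235
FV = $2,300.00 * 0.338235 / 0.0425 = $18,304.49

$18,304.49


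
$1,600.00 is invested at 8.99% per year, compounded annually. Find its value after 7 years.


Formula: FV = P * (1 + r)^n
Substituting: FV = $1,600.00 * (1 + 0.0899)^7
Growth factor: (1.0899)^7 = 1.826865
FV = $1,600.00 * 1.826865 = $2,922.98

$2,922.98


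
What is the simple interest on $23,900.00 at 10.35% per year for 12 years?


Formula: I = P * r * t
Substituting: I = $23,900.00 * 0.1035 * 12
Step: I = $23,900.00 * 1.242
I = $29,683.80

$29,683.80


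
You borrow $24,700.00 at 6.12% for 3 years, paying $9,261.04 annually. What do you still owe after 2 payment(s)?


Formula: Balance = PV*(1+r)^k - PMT*((1+r)^k - 1)/r
Growth: (1 + 0.0612)^2 = 1.126145
Accumulated factor: ((1+r)^k - 1)/r = 2.0612
Balance = $24,700.00 * 1.126145 - $9,261.04 * 2.0612
Balance = $8,726.94

$8,726.94


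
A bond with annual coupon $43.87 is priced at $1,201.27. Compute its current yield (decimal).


Formula: Current yield = annual coupon / price
Substituting: CY = $43.87 / $1,201.27
CY = 0.03652

0.03652


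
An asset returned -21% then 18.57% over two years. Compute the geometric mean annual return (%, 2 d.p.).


Formula: Geometric mean = ((1+r1)*(1+r2))^(1/2) - 1
Product: (1 + -0.21) * (1 + 0.1857) = 0.79 * 1.1857 = 0.936703
Square root: 0.936703^0.5 = 0.967834
Geometric mean = 0.967834 - 1 = -0.032166
As percentage: -3.22%

-3.22%


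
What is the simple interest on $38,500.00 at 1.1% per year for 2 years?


Formula: I = P * r * t
Substituting: I = $38,500.00 * 0.011 * 2
Step: I = $38,500.00 * 0.022
I = $847.00

$847.00


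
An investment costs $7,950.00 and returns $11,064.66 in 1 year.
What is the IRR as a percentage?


Formula: IRR = C1/C0 - 1
Substituting: IRR = $11,064.66 / $7,950.00 - 1
Ratio: 1.391781 - 1 = 0.391781
IRR = 39.1781%

39.1781%


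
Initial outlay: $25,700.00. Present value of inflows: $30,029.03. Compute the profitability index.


Formula: PI = PV(cash flows) / initial investment
Substituting: PI = $30,029.03 / $25,700.00
PI = 1.1684

1.1684


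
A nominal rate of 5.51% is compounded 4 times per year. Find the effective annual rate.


Formula: EAR = (1 + r/m)^m - 1
Period rate: r/m = 0.0551 / 4 = 0.013775
Compounding: (1 + 0.013775)^4 = 1.056249
EAR = 1.056249 - 1 = 0.056249

0.056249


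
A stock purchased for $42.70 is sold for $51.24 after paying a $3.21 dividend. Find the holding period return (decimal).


Formula: HPR = (P1 - P0 + D) / P0
Gain: $51.24 - $42.70 + $3.21 = $11.75
HPR = $11.75 / $42.70 = 0.2752

0.2752


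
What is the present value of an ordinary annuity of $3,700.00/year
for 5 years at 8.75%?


Formula: PV = PMT * (1 - (1+r)^(-n)) / r
Discount factor: (1 + 0.0875)^(-5) = 0.657436
Bracket: 1 - 0.657436 = 0.342564
PV = $3,700.00 * 0.342564 / 0.0875 = $14,485.55

$14,485.55


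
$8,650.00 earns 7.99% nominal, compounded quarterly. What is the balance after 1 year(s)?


Formula: FV = P * (1 + r/m)^(m*t)
Period rate: r/m = 0.0799 / 4 = 0.019975
Total periods: m*t = 4 * 1 = 4
Growth factor: (1 + 0.019975)^4 = 1.082326
FV = $8,650.00 * 1.082326 = $9,362.12

$9,362.12


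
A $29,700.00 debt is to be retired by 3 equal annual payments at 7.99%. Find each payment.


Formula: PMT = PV * r / (1 - (1+r)^(-n))
Denominator: 1 - (1 + 0.0799)^(-3) = 0.205947
Numerator: $29,700.00 * 0.0799 = 2373.03
PMT = 2373.03 / 0.205947 = $11,522.52

$11,522.52


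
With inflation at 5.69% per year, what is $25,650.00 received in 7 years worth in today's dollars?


Formula: Real value = nominal / (1 + inflation)^years
Price level: (1 + 0.0569)^7 = 1.473117
Real value = $25,650.00 / 1.473117 = $17,412.06

$17,412.06


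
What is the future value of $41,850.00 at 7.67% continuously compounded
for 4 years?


Formula: FV = P * e^(r*t)
Exponent: r*t = 0.0767 * 4 = 0.3068
e^(0.3068) = 1.359069
FV = $41,850.00 * 1.359069 = $56,877.04

$56,877.04


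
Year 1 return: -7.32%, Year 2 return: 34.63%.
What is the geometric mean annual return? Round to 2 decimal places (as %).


Formula: Geometric mean = ((1+r1)*(1+r2))^(1/2) - 1
Product: (1 + -0.0732) * (1 + 0.3463) = 0.9268 * 1.3463 = 1.247751
Square root: 1.247751^0.5 = 1.117028
Geometric mean = 1.117028 - 1 = 0.117028
As percentage: 11.70%

11.70%


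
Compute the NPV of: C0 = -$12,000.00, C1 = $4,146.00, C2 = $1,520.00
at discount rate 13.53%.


Formula: NPV = C0 + C1/(1+r) + C2/(1+r)^2
Discount C1: $4,146.00 / (1 + 0.1353) = $3,651.90
Discount C2: $1,520.00 / (1 + 0.1353)^2 = $1,179.29
NPV = -$12,000.00 + $3,651.90 + $1,179.29 = -$7,168.81

-$7,168.81


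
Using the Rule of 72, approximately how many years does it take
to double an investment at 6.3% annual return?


Formula: Years ≈ 72 / r
Substituting: Years ≈ 72 / 6.3
Years ≈ 11.4

11.4 years


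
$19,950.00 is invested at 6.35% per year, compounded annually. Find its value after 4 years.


Formula: FV = P * (1 + r)^n
Substituting: FV = $19,950.00 * (1 + 0.0635)^4
Growth factor: (1.0635)^4 = 1.279234
FV = $19,950.00 * 1.279234 = $25,520.72

$25,520.72


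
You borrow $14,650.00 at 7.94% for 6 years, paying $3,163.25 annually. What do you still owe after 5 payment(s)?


Formula: Balance = PV*(1+r)^k - PMT*((1+r)^k - 1)/r
Growth: (1 + 0.0794)^5 = 1.465251
Accumulated factor: ((1+r)^k - 1)/r = 5.859586
Balance = $14,650.00 * 1.465251 - $3,163.25 * 5.859586
Balance = $2,930.59

$2,930.59


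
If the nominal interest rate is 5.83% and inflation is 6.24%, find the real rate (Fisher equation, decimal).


Formula: (1 + r_real) = (1 + r_nom) / (1 + inflation)
Substituting: (1 + r_real) = 1.0583 / 1.0624
(1 + r_real) = 0.996141
r_real = 0.996141 - 1 = -0.003859

-0.003859


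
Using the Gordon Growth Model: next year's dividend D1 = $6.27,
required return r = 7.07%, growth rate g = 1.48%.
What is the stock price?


Formula: P = D1 / (r - g)
Spread: r - g = 0.0707 - 0.0148 = 0.0559
Substituting: P = $6.27 / 0.0559
P = $112.16

$112.16


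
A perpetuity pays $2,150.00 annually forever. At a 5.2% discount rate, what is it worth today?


Formula: PV = C / r
Substituting: PV = $2,150.00 / 0.052
PV = $41,346.15

$41,346.15


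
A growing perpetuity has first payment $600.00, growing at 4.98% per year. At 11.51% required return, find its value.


Formula: PV = C / (r - g)
Spread: r - g = 0.1151 - 0.0498 = 0.0653
Substituting: PV = $600.00 / 0.0653
PV = $9,188.36

$9,188.36


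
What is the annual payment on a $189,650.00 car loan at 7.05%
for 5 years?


Formula: PMT = PV * r / (1 - (1+r)^(-n))
Denominator: 1 - (1 + 0.0705)^(-5) = 0.288677
Numerator: $189,650.00 * 0.0705 = 13370.325
PMT = 13370.325 / 0.288677 = $46,315.81

$46,315.81


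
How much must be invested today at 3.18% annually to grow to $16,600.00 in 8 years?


Formula: PV = FV / (1 + r)^n
Substituting: PV = $16,600.00 / (1 + 0.0318)^8
Discount factor: (1.0318)^8 = 1.284589
PV = $16,600.00 / 1.284589 = $12,922.42

$12,922.42


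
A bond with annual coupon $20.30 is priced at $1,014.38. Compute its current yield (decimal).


Formula: Current yield = annual coupon / price
Substituting: CY = $20.30 / $1,014.38
CY = 0.020012

0.020012


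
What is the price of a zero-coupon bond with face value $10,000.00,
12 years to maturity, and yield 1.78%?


Formula: Price = FV / (1 + r)^n
Substituting: Price = $10,000.00 / (1 + 0.0178)^12
Discount factor: (1.0178)^12 = 1.235803
Price = $10,000.00 / 1.235803 = $8,091.90

$8,091.90


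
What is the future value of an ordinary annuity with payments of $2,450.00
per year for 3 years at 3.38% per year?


Formula: FV = PMT * ((1+r)^n - 1) / r
Growth factor: (1 + 0.0338)^3 = 1.104866
Numerator: 1.104866 - 1 = 0.104866
FV = $2,450.00 * 0.104866 / 0.0338 = $7,601.23

$7,601.23


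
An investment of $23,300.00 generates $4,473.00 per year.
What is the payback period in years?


Formula: Payback = investment / annual cash flow
Substituting: Payback = $23,300.00 / $4,473.00
Payback = 5.209 years

5.209 years


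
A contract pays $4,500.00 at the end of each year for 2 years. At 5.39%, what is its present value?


Formula: PV = PMT * (1 - (1+r)^(-n)) / r
Discount factor: (1 + 0.0539)^(-2) = 0.900329
Bracket: 1 - 0.900329 = 0.099671
PV = $4,500.00 * 0.099671 / 0.0539 = $8,321.33

$8,321.33


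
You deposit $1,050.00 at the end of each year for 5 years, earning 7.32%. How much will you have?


Formula: FV = PMT * ((1+r)^n - 1) / r
Growth factor: (1 + 0.0732)^5 = 1.42365
Numerator: 1.42365 - 1 = 0.42365
FV = $1,050.00 * 0.42365 / 0.0732 = $6,076.95

$6,076.95


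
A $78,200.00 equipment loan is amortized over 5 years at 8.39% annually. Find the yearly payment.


Formula: PMT = PV * r / (1 - (1+r)^(-n))
Denominator: 1 - (1 + 0.0839)^(-5) = 0.331573
Numerator: $78,200.00 * 0.0839 = 6560.98
PMT = 6560.98 / 0.331573 = $19,787.43

$19,787.43


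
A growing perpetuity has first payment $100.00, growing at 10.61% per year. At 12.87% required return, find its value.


Formula: PV = C / (r - g)
Spread: r - g = 0.1287 - 0.1061 = 0.0226
Substituting: PV = $100.00 / 0.0226
PV = $4,424.78

$4,424.78


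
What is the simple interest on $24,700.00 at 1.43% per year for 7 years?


Formula: I = P * r * t
Substituting: I = $24,700.00 * 0.0143 * 7
Step: I = $24,700.00 * 0.1001
I = $2,472.47

$2,472.47


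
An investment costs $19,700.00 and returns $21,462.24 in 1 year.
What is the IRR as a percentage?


Formula: IRR = C1/C0 - 1
Substituting: IRR = $21,462.24 / $19,700.00 - 1
Ratio: 1.089454 - 1 = 0.089454
IRR = 8.9454%

8.9454%


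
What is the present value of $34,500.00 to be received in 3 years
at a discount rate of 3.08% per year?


Formula: PV = FV / (1 + r)^n
Substituting: PV = $34,500.00 / (1 + 0.0308)^3
Discount factor: (1.0308)^3 = 1.095275
PV = $34,500.00 / 1.095275 = $31,498.93

$31,498.93


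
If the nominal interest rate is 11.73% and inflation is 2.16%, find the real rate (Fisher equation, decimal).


Formula: (1 + r_real) = (1 + r_nom) / (1 + inflation)
Substituting: (1 + r_real) = 1.1173 / 1.0216
(1 + r_real) = 1.093677
r_real = 1.093677 - 1 = 0.093677

0.093677


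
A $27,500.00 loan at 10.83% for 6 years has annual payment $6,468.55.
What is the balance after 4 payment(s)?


Formula: Balance = PV*(1+r)^k - PMT*((1+r)^k - 1)/r
Growth: (1 + 0.1083)^4 = 1.508792
Accumulated factor: ((1+r)^k - 1)/r = 4.697986
Balance = $27,500.00 * 1.508792 - $6,468.55 * 4.697986
Balance = $11,102.62

$11,102.62


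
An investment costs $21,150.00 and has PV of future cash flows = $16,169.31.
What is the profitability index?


Formula: PI = PV(cash flows) / initial investment
Substituting: PI = $16,169.31 / $21,150.00
PI = 0.7645

0.7645


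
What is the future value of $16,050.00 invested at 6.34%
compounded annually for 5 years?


Formula: FV = P * (1 + r)^n
Substituting: FV = $16,050.00 * (1 + 0.0634)^5
Growth factor: (1.0634)^5 = 1.359826
FV = $16,050.00 * 1.359826 = $21,825.20

$21,825.20


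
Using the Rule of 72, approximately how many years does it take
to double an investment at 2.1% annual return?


Formula: Years ≈ 72 / r
Substituting: Years ≈ 72 / 2.1
Years ≈ 34.3

34.3 years


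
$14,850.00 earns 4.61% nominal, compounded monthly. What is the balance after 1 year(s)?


Formula: FV = P * (1 + r/m)^(m*t)
Period rate: r/m = 0.0461 / 12 = 0.003842
Total periods: m*t = 12 * 1 = 12
Growth factor: (1 + 0.003842)^12 = 1.047087
FV = $14,850.00 * 1.047087 = $15,549.24

$15,549.24


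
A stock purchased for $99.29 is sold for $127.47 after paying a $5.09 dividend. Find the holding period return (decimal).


Formula: HPR = (P1 - P0 + D) / P0
Gain: $127.47 - $99.29 + $5.09 = $33.27
HPR = $33.27 / $99.29 = 0.3351

0.3351


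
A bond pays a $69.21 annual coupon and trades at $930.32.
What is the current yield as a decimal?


Formula: Current yield = annual coupon / price
Substituting: CY = $69.21 / $930.32
CY = 0.074394

0.074394


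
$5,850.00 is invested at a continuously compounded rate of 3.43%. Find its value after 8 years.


Formula: FV = P * e^(r*t)
Exponent: r*t = 0.0343 * 8 = 0.2744
e^(0.2744) = 1.315741
FV = $5,850.00 * 1.315741 = $7,697.08

$7,697.08


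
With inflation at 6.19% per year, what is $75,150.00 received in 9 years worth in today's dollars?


Formula: Real value = nominal / (1 + inflation)^years
Price level: (1 + 0.0619)^9 = 1.71693
Real value = $75,150.00 / 1.71693 = $43,769.98

$43,769.98


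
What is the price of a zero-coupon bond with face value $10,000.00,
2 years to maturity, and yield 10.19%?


Formula: Price = FV / (1 + r)^n
Substituting: Price = $10,000.00 / (1 + 0.1019)^2
Discount factor: (1.1019)^2 = 1.214184
Price = $10,000.00 / 1.214184 = $8,235.99

$8,235.99


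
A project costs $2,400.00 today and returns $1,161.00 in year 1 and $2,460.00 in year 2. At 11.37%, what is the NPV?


Formula: NPV = C0 + C1/(1+r) + C2/(1+r)^2
Discount C1: $1,161.00 / (1 + 0.1137) = $1,042.47
Discount C2: $2,460.00 / (1 + 0.1137)^2 = $1,983.35
NPV = -$2,400.00 + $1,042.47 + $1,983.35 = $625.82

$625.82


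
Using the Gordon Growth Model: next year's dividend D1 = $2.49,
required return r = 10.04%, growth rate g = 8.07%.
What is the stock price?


Formula: P = D1 / (r - g)
Spread: r - g = 0.1004 - 0.0807 = 0.0197
Substituting: P = $2.49 / 0.0197
P = $126.40

$126.40


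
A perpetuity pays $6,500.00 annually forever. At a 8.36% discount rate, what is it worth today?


Formula: PV = C / r
Substituting: PV = $6,500.00 / 0.0836
PV = $77,751.20

$77,751.20


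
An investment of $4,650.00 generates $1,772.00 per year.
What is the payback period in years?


Formula: Payback = investment / annual cash flow
Substituting: Payback = $4,650.00 / $1,772.00
Payback = 2.6242 years

2.6242 years


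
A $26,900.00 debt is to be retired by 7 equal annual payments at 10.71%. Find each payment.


Formula: PMT = PV * r / (1 - (1+r)^(-n))
Denominator: 1 - (1 + 0.1071)^(-7) = 0.50944
Numerator: $26,900.00 * 0.1071 = 2880.99
PMT = 2880.99 / 0.50944 = $5,655.21

$5,655.21


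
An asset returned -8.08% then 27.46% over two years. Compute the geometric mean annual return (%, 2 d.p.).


Formula: Geometric mean = ((1+r1)*(1+r2))^(1/2) - 1
Product: (1 + -0.0808) * (1 + 0.2746) = 0.9192 * 1.2746 = 1.171612
Square root: 1.171612^0.5 = 1.08241
Geometric mean = 1.08241 - 1 = 0.08241
As percentage: 8.24%

8.24%


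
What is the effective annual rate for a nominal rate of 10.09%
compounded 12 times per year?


Formula: EAR = (1 + r/m)^m - 1
Period rate: r/m = 0.1009 / 12 = 0.008408
Compounding: (1 + 0.008408)^12 = 1.105699
EAR = 1.105699 - 1 = 0.105699

0.105699


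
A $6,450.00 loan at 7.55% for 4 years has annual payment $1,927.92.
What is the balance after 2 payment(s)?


Formula: Balance = PV*(1+r)^k - PMT*((1+r)^k - 1)/r
Growth: (1 + 0.0755)^2 = 1.1567
Accumulated factor: ((1+r)^k - 1)/r = 2.0755
Balance = $6,450.00 * 1.1567 - $1,927.92 * 2.0755
Balance = $3,459.32

$3,459.32


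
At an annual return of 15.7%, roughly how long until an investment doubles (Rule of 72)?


Formula: Years ≈ 72 / r
Substituting: Years ≈ 72 / 15.7
Years ≈ 4.6

4.6 years


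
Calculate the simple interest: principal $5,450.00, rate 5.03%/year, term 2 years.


Formula: I = P * r * t
Substituting: I = $5,450.00 * 0.0503 * 2
Step: I = $5,450.00 * 0.1006
I = $548.27

$548.27


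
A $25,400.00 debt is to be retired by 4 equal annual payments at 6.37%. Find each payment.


Formula: PMT = PV * r / (1 - (1+r)^(-n))
Denominator: 1 - (1 + 0.0637)^(-4) = 0.21887
Numerator: $25,400.00 * 0.0637 = 1617.98
PMT = 1617.98 / 0.21887 = $7,392.43

$7,392.43


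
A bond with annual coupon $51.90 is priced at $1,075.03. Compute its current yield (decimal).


Formula: Current yield = annual coupon / price
Substituting: CY = $51.90 / $1,075.03
CY = 0.048278

0.048278


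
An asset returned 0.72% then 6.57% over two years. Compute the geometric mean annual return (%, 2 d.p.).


Formula: Geometric mean = ((1+r1)*(1+r2))^(1/2) - 1
Product: (1 + 0.0072) * (1 + 0.0657) = 1.0072 * 1.0657 = 1.073373
Square root: 1.073373^0.5 = 1.036037
Geometric mean = 1.036037 - 1 = 0.036037
As percentage: 3.60%

3.60%


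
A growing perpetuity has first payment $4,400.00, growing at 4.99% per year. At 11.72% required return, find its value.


Formula: PV = C / (r - g)
Spread: r - g = 0.1172 - 0.0499 = 0.0673
Substituting: PV = $4,400.00 / 0.0673
PV = $65,378.90

$65,378.90


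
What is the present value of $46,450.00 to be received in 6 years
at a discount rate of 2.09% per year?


Formula: PV = FV / (1 + r)^n
Substituting: PV = $46,450.00 / (1 + 0.0209)^6
Discount factor: (1.0209)^6 = 1.132138
PV = $46,450.00 / 1.132138 = $41,028.58

$41,028.58


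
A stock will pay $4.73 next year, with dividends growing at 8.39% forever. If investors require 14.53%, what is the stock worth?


Formula: P = D1 / (r - g)
Spread: r - g = 0.1453 - 0.0839 = 0.0614
Substituting: P = $4.73 / 0.0614
P = $77.04

$77.04


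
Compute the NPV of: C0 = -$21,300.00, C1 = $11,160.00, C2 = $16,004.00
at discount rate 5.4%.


Formula: NPV = C0 + C1/(1+r) + C2/(1+r)^2
Discount C1: $11,160.00 / (1 + 0.054) = $10,588.24
Discount C2: $16,004.00 / (1 + 0.054)^2 = $14,406.13
NPV = -$21,300.00 + $10,588.24 + $14,406.13 = $3,694.37

$3,694.37


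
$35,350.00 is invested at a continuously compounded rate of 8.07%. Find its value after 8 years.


Formula: FV = P * e^(r*t)
Exponent: r*t = 0.0807 * 8 = 0.6456
e^(0.6456) = 1.907131
FV = $35,350.00 * 1.907131 = $67,417.08

$67,417.08


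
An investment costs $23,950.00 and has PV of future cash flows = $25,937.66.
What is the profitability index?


Formula: PI = PV(cash flows) / initial investment
Substituting: PI = $25,937.66 / $23,950.00
PI = 1.083

1.083


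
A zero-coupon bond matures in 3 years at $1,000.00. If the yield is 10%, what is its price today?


Formula: Price = FV / (1 + r)^n
Substituting: Price = $1,000.00 / (1 + 0.1)^3
Discount factor: (1.1)^3 = 1.331
Price = $1,000.00 / 1.331 = $751.31

$751.31


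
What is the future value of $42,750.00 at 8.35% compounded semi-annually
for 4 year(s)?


Formula: FV = P * (1 + r/m)^(m*t)
Period rate: r/m = 0.0835 / 2 = 0.04175
Total periods: m*t = 2 * 4 = 8
Growth factor: (1 + 0.04175)^8 = 1.387101
FV = $42,750.00 * 1.387101 = $59,298.57

$59,298.57


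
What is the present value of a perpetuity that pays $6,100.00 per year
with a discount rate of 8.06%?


Formula: PV = C / r
Substituting: PV = $6,100.00 / 0.0806
PV = $75,682.38

$75,682.38


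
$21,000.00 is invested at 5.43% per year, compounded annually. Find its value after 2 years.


Formula: FV = P * (1 + r)^n
Substituting: FV = $21,000.00 * (1 + 0.0543)^2
Growth factor: (1.0543)^2 = 1.111548
FV = $21,000.00 * 1.111548 = $23,342.52

$23,342.52


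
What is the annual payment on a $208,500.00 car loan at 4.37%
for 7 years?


Formula: PMT = PV * r / (1 - (1+r)^(-n))
Denominator: 1 - (1 + 0.0437)^(-7) = 0.258741
Numerator: $208,500.00 * 0.0437 = 9111.45
PMT = 9111.45 / 0.258741 = $35,214.61

$35,214.61


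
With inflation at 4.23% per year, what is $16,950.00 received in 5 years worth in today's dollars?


Formula: Real value = nominal / (1 + inflation)^years
Price level: (1 + 0.0423)^5 = 1.230166
Real value = $16,950.00 / 1.230166 = $13,778.63

$13,778.63


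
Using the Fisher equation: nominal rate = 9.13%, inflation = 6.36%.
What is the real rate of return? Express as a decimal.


Formula: (1 + r_real) = (1 + r_nom) / (1 + inflation)
Substituting: (1 + r_real) = 1.0913 / 1.0636
(1 + r_real) = 1.026044
r_real = 1.026044 - 1 = 0.026044

0.026044


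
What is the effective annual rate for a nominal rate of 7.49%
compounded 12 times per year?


Formula: EAR = (1 + r/m)^m - 1
Period rate: r/m = 0.0749 / 12 = 0.006242
Compounding: (1 + 0.006242)^12 = 1.077526
EAR = 1.077526 - 1 = 0.077526

0.077526


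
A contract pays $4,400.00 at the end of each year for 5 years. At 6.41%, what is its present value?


Formula: PV = PMT * (1 - (1+r)^(-n)) / r
Discount factor: (1 + 0.0641)^(-5) = 0.732973
Bracket: 1 - 0.732973 = 0.267027
PV = $4,400.00 * 0.267027 / 0.0641 = $18,329.49

$18,329.49


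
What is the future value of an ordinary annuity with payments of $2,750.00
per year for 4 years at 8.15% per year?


Formula: FV = PMT * ((1+r)^n - 1) / r
Growth factor: (1 + 0.0815)^4 = 1.368063
Numerator: 1.368063 - 1 = 0.368063
FV = $2,750.00 * 0.368063 / 0.0815 = $12,419.30

$12,419.30


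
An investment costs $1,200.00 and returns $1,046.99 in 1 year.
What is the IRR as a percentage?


Formula: IRR = C1/C0 - 1
Substituting: IRR = $1,046.99 / $1,200.00 - 1
Ratio: 0.872492 - 1 = -0.127508
IRR = -12.7508%

-12.7508%


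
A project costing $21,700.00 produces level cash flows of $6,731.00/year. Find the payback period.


Formula: Payback = investment / annual cash flow
Substituting: Payback = $21,700.00 / $6,731.00
Payback = 3.2239 years

3.2239 years


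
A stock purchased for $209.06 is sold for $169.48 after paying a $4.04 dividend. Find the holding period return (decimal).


Formula: HPR = (P1 - P0 + D) / P0
Gain: $169.48 - $209.06 + $4.04 = -$35.54
HPR = -$35.54 / $209.06 = -0.17

-0.17


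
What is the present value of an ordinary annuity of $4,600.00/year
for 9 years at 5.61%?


Formula: PV = PMT * (1 - (1+r)^(-n)) / r
Discount factor: (1 + 0.0561)^(-9) = 0.611864
Bracket: 1 - 0.611864 = 0.388136
PV = $4,600.00 * 0.388136 / 0.0561 = $31,825.80

$31,825.80


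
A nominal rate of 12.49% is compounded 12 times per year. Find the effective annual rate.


Formula: EAR = (1 + r/m)^m - 1
Period rate: r/m = 0.1249 / 12 = 0.010408
Compounding: (1 + 0.010408)^12 = 1.132304
EAR = 1.132304 - 1 = 0.132304

0.132304


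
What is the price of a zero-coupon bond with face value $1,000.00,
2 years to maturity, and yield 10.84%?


Formula: Price = FV / (1 + r)^n
Substituting: Price = $1,000.00 / (1 + 0.1084)^2
Discount factor: (1.1084)^2 = 1.228551
Price = $1,000.00 / 1.228551 = $813.97

$813.97


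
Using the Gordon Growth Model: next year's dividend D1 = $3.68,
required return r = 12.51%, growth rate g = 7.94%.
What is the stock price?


Formula: P = D1 / (r - g)
Spread: r - g = 0.1251 - 0.0794 = 0.0457
Substituting: P = $3.68 / 0.0457
P = $80.53

$80.53


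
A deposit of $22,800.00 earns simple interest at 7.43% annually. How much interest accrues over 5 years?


Formula: I = P * r * t
Substituting: I = $22,800.00 * 0.0743 * 5
Step: I = $22,800.00 * 0.3715
I = $8,470.20

$8,470.20


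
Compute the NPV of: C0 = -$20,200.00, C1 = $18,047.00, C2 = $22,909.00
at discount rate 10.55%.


Formula: NPV = C0 + C1/(1+r) + C2/(1+r)^2
Discount C1: $18,047.00 / (1 + 0.1055) = $16,324.74
Discount C2: $22,909.00 / (1 + 0.1055)^2 = $18,745.14
NPV = -$20,200.00 + $16,324.74 + $18,745.14 = $14,869.88

$14,869.88


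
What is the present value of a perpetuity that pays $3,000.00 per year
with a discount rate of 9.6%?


Formula: PV = C / r
Substituting: PV = $3,000.00 / 0.096
PV = $31,250.00

$31,250.00


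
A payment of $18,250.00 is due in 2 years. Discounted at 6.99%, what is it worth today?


Formula: PV = FV / (1 + r)^n
Substituting: PV = $18,250.00 / (1 + 0.0699)^2
Discount factor: (1.0699)^2 = 1.144686
PV = $18,250.00 / 1.144686 = $15,943.24

$15,943.24


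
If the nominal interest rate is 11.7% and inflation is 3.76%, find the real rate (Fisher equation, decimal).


Formula: (1 + r_real) = (1 + r_nom) / (1 + inflation)
Substituting: (1 + r_real) = 1.117 / 1.0376
(1 + r_real) = 1.076523
r_real = 1.076523 - 1 = 0.076523

0.076523


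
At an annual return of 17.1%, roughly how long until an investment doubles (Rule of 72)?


Formula: Years ≈ 72 / r
Substituting: Years ≈ 72 / 17.1
Years ≈ 4.2

4.2 years


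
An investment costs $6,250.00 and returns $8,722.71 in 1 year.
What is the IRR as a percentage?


Formula: IRR = C1/C0 - 1
Substituting: IRR = $8,722.71 / $6,250.00 - 1
Ratio: 1.395634 - 1 = 0.395634
IRR = 39.5634%

39.5634%


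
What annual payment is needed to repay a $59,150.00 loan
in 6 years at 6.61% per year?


Formula: PMT = PV * r / (1 - (1+r)^(-n))
Denominator: 1 - (1 + 0.0661)^(-6) = 0.318898
Numerator: $59,150.00 * 0.0661 = 3909.815
PMT = 3909.815 / 0.318898 = $12,260.40

$12,260.40


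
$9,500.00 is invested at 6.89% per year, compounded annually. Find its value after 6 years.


Formula: FV = P * (1 + r)^n
Substituting: FV = $9,500.00 * (1 + 0.0689)^6
Growth factor: (1.0689)^6 = 1.491497
FV = $9,500.00 * 1.491497 = $14,169.22

$14,169.22


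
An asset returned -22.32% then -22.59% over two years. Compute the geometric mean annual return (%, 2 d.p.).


Formula: Geometric mean = ((1+r1)*(1+r2))^(1/2) - 1
Product: (1 + -0.2232) * (1 + -0.2259) = 0.7768 * 0.7741 = 0.601321
Square root: 0.601321^0.5 = 0.775449
Geometric mean = 0.775449 - 1 = -0.224551
As percentage: -22.46%

-22.46%


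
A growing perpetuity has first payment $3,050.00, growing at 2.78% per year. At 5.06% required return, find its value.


Formula: PV = C / (r - g)
Spread: r - g = 0.0506 - 0.0278 = 0.0228
Substituting: PV = $3,050.00 / 0.0228
PV = $133,771.93

$133,771.93


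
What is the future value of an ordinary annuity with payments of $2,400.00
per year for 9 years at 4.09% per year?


Formula: FV = PMT * ((1+r)^n - 1) / r
Growth factor: (1 + 0.0409)^9 = 1.434436
Numerator: 1.434436 - 1 = 0.434436
FV = $2,400.00 * 0.434436 / 0.0409 = $25,492.56

$25,492.56


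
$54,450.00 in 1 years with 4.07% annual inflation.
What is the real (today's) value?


Formula: Real value = nominal / (1 + inflation)^years
Price level: (1 + 0.0407)^1 = 1.0407
Real value = $54,450.00 / 1.0407 = $52,320.55

$52,320.55


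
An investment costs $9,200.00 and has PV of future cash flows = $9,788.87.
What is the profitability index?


Formula: PI = PV(cash flows) / initial investment
Substituting: PI = $9,788.87 / $9,200.00
PI = 1.064

1.064


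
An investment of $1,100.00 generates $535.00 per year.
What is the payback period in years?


Formula: Payback = investment / annual cash flow
Substituting: Payback = $1,100.00 / $535.00
Payback = 2.0561 years

2.0561 years


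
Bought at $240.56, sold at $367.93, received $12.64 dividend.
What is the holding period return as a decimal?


Formula: HPR = (P1 - P0 + D) / P0
Gain: $367.93 - $240.56 + $12.64 = $140.01
HPR = $140.01 / $240.56 = 0.582

0.582


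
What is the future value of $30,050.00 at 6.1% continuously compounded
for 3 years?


Formula: FV = P * e^(r*t)
Exponent: r*t = 0.061 * 3 = 0.183
e^(0.183) = 1.200814
FV = $30,050.00 * 1.200814 = $36,084.47

$36,084.47


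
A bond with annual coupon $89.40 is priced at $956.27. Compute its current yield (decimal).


Formula: Current yield = annual coupon / price
Substituting: CY = $89.40 / $956.27
CY = 0.093488

0.093488


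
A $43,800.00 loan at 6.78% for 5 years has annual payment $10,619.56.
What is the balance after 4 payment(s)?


Formula: Balance = PV*(1+r)^k - PMT*((1+r)^k - 1)/r
Growth: (1 + 0.0678)^4 = 1.300049
Accumulated factor: ((1+r)^k - 1)/r = 4.425499
Balance = $43,800.00 * 1.300049 - $10,619.56 * 4.425499
Balance = $9,945.29

$9,945.29


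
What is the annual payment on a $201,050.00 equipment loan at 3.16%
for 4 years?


Formula: PMT = PV * r / (1 - (1+r)^(-n))
Denominator: 1 - (1 + 0.0316)^(-4) = 0.117012
Numerator: $201,050.00 * 0.0316 = 6353.18
PMT = 6353.18 / 0.117012 = $54,294.99

$54,294.99


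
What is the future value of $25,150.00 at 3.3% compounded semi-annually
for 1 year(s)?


Formula: FV = P * (1 + r/m)^(m*t)
Period rate: r/m = 0.033 / 2 = 0.0165
Total periods: m*t = 2 * 1 = 2
Growth factor: (1 + 0.0165)^2 = 1.033272
FV = $25,150.00 * 1.033272 = $25,986.80

$25,986.80


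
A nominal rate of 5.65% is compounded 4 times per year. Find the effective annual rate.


Formula: EAR = (1 + r/m)^m - 1
Period rate: r/m = 0.0565 / 4 = 0.014125
Compounding: (1 + 0.014125)^4 = 1.057708
EAR = 1.057708 - 1 = 0.057708

0.057708


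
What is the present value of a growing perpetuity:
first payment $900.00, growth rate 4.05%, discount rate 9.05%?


Formula: PV = C / (r - g)
Spread: r - g = 0.0905 - 0.0405 = 0.05
Substituting: PV = $900.00 / 0.05
PV = $18,000.00

$18,000.00
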